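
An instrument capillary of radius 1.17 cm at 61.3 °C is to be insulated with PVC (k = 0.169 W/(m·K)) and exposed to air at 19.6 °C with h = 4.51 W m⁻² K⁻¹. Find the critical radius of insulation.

For a cylinder, r_cr = k_ins/h = 0.169/4.51 = 0.0375 m = 3.75 cm

r_cr = 3.75 cm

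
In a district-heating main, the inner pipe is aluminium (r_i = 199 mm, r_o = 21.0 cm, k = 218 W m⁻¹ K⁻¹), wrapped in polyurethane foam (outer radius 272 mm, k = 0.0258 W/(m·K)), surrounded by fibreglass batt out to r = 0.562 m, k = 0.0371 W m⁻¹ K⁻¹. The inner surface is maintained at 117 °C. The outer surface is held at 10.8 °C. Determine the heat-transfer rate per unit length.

Q' = 22.6 W/m

Resistance network (inner→outer):
  R'_aluminium = ln(0.210/0.199)/(2πk) = 0.05380/(2π·218) = 3.928×10^-5 m·K/W
  R'_polyurethane foam = ln(0.272/0.210)/(2πk) = 0.2587/(2π·0.0258) = 1.596 m·K/W
  R'_fibreglass batt = ln(0.562/0.272)/(2πk) = 0.7257/(2π·0.0371) = 3.113 m·K/W
ΣR = 3.928×10^-5 + 1.596 + 3.113 = 4.709 m·K/W
Q' = ΔT/ΣR = (117 °C − 10.8 °C)/4.709 = 22.6 W/m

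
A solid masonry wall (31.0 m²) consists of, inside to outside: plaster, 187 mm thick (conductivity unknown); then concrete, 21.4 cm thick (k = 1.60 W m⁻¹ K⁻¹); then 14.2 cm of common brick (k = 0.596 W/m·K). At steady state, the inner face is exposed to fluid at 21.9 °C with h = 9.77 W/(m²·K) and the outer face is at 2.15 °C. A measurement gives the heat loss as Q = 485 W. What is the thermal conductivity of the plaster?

ΣR = ΔT/Q = |21.9 − 2.15|/485 = 0.04072 K/W
Known resistances:
  R_conv,in = 1/(hA) = 1/(9.77·31.0) = 0.003302 K/W
  R_concrete = L/(kA) = 0.214/(1.60·31.0) = 0.004315 K/W
  R_common brick = L/(kA) = 0.142/(0.596·31.0) = 0.007686 K/W
R_plaster = ΣR − ΣR_known = 0.04072 − 0.01530 = 0.02542 K/W
L/(kA) = 0.02542 ⇒ k = 0.187/(0.02542·31.0) = 0.237 W/m·K

k = 0.237 W/m·K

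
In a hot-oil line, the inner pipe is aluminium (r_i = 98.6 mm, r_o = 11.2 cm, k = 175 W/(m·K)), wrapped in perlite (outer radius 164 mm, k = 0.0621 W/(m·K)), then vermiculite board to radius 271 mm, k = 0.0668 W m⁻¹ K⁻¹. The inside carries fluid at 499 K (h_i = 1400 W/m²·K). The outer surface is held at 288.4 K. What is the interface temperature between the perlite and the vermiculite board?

Resistance network (inner→outer):
  R'_conv,in = 1/(2πr h) = 1/(2π·0.0986·1400) = 0.001153 m·K/W
  R'_aluminium = ln(0.112/0.0986)/(2πk) = 0.1274/(2π·175) = 1.159×10^-4 m·K/W
  R'_perlite = ln(0.164/0.112)/(2πk) = 0.3814/(2π·0.0621) = 0.9774 m·K/W
  R'_vermiculite board = ln(0.271/0.164)/(2πk) = 0.5023/(2π·0.0668) = 1.197 m·K/W
ΣR = 0.001153 + 1.159×10^-4 + 0.9774 + 1.197 = 2.176 m·K/W
Q' = ΔT/ΣR = (499 K − 288.4 K)/2.176 = 96.78 W/m
From the inner boundary to the perlite/vermiculite board interface, ΣR_partial = 0.9787 m·K/W.
T_interface = T_in − Q'·ΣR_partial = 499 K − (96.78)(0.9787) = 404 K

T = 404 K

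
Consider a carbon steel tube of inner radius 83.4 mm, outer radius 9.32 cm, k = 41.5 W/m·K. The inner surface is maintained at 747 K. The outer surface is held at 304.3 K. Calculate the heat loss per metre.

Q' = 2πk·ΔT/ln(r₂/r₁) = 2π × 41.5 × 442.7 / ln(0.0932/0.0834) = 1.04×10^6 W/m

Q' = 1040 kW/m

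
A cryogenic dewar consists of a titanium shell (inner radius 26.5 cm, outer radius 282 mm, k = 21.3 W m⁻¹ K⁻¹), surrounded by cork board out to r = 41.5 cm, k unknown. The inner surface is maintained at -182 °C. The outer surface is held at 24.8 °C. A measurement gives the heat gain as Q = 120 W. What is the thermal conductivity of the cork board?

k = 0.0525 W/m·K

ΣR = ΔT/Q = |-182 − 24.8|/120 = 1.723 K/W
Known resistances:
  R_titanium = (1/0.265 − 1/0.282)/(4πk) = 0.2275/(4π·21.3) = 8.499×10^-4 K/W
R_cork board = ΣR − ΣR_known = 1.723 − 8.499×10^-4 = 1.722 K/W
(1/r₁−1/r₂)/(4πk) = 1.722 ⇒ k = 1.136/(4π·1.722) = 0.0525 W/m·K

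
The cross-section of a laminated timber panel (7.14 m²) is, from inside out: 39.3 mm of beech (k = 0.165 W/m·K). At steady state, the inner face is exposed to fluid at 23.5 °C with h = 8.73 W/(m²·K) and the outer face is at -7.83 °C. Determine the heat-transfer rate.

Treat each layer as a resistance in series:
  R_conv,in = 1/(hA) = 1/(8.73·7.14) = 0.01604 K/W
  R_beech = L/(kA) = 0.0393/(0.165·7.14) = 0.03336 K/W
ΣR = 0.01604 + 0.03336 = 0.04940 K/W
Q = ΔT/ΣR = (23.5 °C − -7.83 °C)/0.04940 = 634 W

Q = 634 W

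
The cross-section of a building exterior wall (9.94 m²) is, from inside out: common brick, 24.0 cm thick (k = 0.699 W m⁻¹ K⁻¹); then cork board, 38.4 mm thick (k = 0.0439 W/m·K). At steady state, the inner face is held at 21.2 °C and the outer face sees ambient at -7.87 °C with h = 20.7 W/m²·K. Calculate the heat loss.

Series thermal resistances, inner to outer:
  R_common brick = L/(kA) = 0.240/(0.699·9.94) = 0.03454 K/W
  R_cork board = L/(kA) = 0.0384/(0.0439·9.94) = 0.08800 K/W
  R_conv,out = 1/(hA) = 1/(20.7·9.94) = 0.004860 K/W
ΣR = 0.03454 + 0.08800 + 0.004860 = 0.1274 K/W
Q = ΔT/ΣR = (21.2 °C − -7.87 °C)/0.1274 = 228 W

Q = 228 W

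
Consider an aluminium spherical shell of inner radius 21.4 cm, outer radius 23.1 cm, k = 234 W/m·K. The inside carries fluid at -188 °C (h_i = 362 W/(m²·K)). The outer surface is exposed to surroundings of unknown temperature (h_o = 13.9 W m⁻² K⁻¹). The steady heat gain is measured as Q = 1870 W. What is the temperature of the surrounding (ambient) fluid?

Sum the resistances:
  R_conv,in = 1/(4πr²h) = 1/(4π·0.214²·362) = 0.004800 K/W
  R_aluminium = (1/0.214 − 1/0.231)/(4πk) = 0.3439/(4π·234) = 1.169×10^-4 K/W
  R_conv,out = 1/(4πr²h) = 1/(4π·0.231²·13.9) = 0.1073 K/W
ΣR = 0.1122 K/W
ΔT = Q·ΣR = 1870 × 0.1122 = 209.8 K
Heat flows inward, so T_out = T_in + ΔT = -188 + 209.8 = 21.8 °C

T_out = 21.8 °C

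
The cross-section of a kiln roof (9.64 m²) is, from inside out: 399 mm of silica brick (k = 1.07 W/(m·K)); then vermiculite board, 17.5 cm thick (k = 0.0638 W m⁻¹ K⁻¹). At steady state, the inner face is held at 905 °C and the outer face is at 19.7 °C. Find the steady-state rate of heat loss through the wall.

Q = 2.74 kW

Treat each layer as a resistance in series:
  R_silica brick = L/(kA) = 0.399/(1.07·9.64) = 0.03868 K/W
  R_vermiculite board = L/(kA) = 0.175/(0.0638·9.64) = 0.2845 K/W
ΣR = 0.03868 + 0.2845 = 0.3232 K/W
Q = ΔT/ΣR = (905 °C − 19.7 °C)/0.3232 = 2740 W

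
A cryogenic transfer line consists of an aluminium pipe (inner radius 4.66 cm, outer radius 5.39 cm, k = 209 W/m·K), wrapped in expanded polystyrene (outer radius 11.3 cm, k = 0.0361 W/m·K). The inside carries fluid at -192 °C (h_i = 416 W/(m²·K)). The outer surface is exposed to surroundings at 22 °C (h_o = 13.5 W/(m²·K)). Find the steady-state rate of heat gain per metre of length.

Series thermal resistances, inner to outer:
  R'_conv,in = 1/(2πr h) = 1/(2π·0.0466·416) = 0.008210 m·K/W
  R'_aluminium = ln(0.0539/0.0466)/(2πk) = 0.1455/(2π·209) = 1.108×10^-4 m·K/W
  R'_expanded polystyrene = ln(0.113/0.0539)/(2πk) = 0.7403/(2π·0.0361) = 3.264 m·K/W
  R'_conv,out = 1/(2πr h) = 1/(2π·0.113·13.5) = 0.1043 m·K/W
ΣR = 0.008210 + 1.108×10^-4 + 3.264 + 0.1043 = 3.377 m·K/W
Q' = ΔT/ΣR = (-192 °C − 22 °C)/3.377 = -63.4 W/m
(Negative Q' ⇒ heat flows inward; heat gain = 63.4 W/m.)

Q' = 63.4 W/m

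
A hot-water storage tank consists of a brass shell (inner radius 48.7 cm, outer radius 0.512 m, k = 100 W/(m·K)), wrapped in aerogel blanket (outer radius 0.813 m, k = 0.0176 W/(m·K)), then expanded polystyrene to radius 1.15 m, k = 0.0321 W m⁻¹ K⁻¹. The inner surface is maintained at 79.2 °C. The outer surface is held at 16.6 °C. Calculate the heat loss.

Q = 15.0 W

Resistance network (inner→outer):
  R_brass = (1/0.487 − 1/0.512)/(4πk) = 0.1003/(4π·100) = 7.979×10^-5 K/W
  R_aerogel blanket = (1/0.512 − 1/0.813)/(4πk) = 0.7231/(4π·0.0176) = 3.270 K/W
  R_expanded polystyrene = (1/0.813 − 1/1.15)/(4πk) = 0.3604/(4π·0.0321) = 0.8936 K/W
ΣR = 7.979×10^-5 + 3.270 + 0.8936 = 4.164 K/W
Q = ΔT/ΣR = (79.2 °C − 16.6 °C)/4.164 = 15.0 W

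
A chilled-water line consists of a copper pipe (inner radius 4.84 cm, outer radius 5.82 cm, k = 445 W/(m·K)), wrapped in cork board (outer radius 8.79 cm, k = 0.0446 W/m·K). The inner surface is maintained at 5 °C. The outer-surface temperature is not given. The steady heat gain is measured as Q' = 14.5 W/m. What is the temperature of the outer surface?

T_out = 26.3 °C

Sum the resistances:
  R'_copper = ln(0.0582/0.0484)/(2πk) = 0.1844/(2π·445) = 6.595×10^-5 m·K/W
  R'_cork board = ln(0.0879/0.0582)/(2πk) = 0.4123/(2π·0.0446) = 1.471 m·K/W
ΣR = 1.471 m·K/W
ΔT = Q'·ΣR = 14.5 × 1.471 = 21.33 K
Heat flows inward, so T_out = T_in + ΔT = 5 + 21.33 = 26.3 °C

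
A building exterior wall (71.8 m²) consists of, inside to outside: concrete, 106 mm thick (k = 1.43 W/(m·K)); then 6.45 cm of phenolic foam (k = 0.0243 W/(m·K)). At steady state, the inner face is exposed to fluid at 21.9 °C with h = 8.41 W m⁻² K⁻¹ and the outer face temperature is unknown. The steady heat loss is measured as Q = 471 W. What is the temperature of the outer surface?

T_out = 3.22 °C

Sum the resistances:
  R_conv,in = 1/(hA) = 1/(8.41·71.8) = 0.001656 K/W
  R_concrete = L/(kA) = 0.106/(1.43·71.8) = 0.001032 K/W
  R_phenolic foam = L/(kA) = 0.0645/(0.0243·71.8) = 0.03697 K/W
ΣR = 0.03966 K/W
ΔT = Q·ΣR = 471 × 0.03966 = 18.68 K
Heat flows outward, so T_out = T_in − ΔT = 21.9 − 18.68 = 3.22 °C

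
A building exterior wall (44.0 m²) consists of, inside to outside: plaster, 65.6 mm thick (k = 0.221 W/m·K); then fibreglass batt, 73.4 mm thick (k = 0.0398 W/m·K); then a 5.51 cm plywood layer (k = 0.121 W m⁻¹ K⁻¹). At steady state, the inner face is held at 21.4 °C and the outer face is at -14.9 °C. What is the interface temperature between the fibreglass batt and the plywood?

T = -8.53 °C

Treat each layer as a resistance in series:
  R_plaster = L/(kA) = 0.0656/(0.221·44.0) = 0.006746 K/W
  R_fibreglass batt = L/(kA) = 0.0734/(0.0398·44.0) = 0.04191 K/W
  R_plywood = L/(kA) = 0.0551/(0.121·44.0) = 0.01035 K/W
ΣR = 0.006746 + 0.04191 + 0.01035 = 0.05901 K/W
Q = ΔT/ΣR = (21.4 °C − -14.9 °C)/0.05901 = 615.1 W
From the inner boundary to the fibreglass batt/plywood interface, ΣR_partial = 0.04866 K/W.
T_interface = T_in − Q·ΣR_partial = 21.4 °C − (615.1)(0.04866) = -8.53 °C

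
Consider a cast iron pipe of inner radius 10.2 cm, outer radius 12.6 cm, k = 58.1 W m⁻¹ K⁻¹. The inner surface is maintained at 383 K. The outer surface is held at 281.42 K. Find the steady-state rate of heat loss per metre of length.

Q' = 175 kW/m

Q' = 2πk·ΔT/ln(r₂/r₁) = 2π × 58.1 × 101.58 / ln(0.126/0.102) = 1.75×10^5 W/m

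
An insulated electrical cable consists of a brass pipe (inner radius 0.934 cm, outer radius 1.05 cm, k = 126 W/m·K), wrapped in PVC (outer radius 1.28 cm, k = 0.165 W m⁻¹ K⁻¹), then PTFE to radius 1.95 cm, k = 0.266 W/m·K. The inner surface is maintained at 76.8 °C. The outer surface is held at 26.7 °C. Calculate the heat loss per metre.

Q' = 113 W/m

Series thermal resistances, inner to outer:
  R'_brass = ln(0.0105/0.00934)/(2πk) = 0.1171/(2π·126) = 1.479×10^-4 m·K/W
  R'_PVC = ln(0.0128/0.0105)/(2πk) = 0.1981/(2π·0.165) = 0.1911 m·K/W
  R'_PTFE = ln(0.0195/0.0128)/(2πk) = 0.4210/(2π·0.266) = 0.2519 m·K/W
ΣR = 1.479×10^-4 + 0.1911 + 0.2519 = 0.4431 m·K/W
Q' = ΔT/ΣR = (76.8 °C − 26.7 °C)/0.4431 = 113 W/m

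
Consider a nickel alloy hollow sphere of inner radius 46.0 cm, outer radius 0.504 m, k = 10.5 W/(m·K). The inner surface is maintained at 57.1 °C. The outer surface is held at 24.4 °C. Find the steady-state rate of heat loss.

Q = 4πk·ΔT/(1/r₁ − 1/r₂) = 4π × 10.5 × 32.7 / (1/0.460 − 1/0.504) = 22700 W

Q = 22.7 kW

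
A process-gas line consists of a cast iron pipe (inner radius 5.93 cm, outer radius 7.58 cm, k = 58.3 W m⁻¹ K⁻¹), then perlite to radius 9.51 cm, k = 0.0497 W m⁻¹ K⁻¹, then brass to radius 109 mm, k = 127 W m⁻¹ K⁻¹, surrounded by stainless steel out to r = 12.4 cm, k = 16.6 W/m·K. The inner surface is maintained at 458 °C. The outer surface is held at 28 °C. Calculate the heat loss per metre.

Resistance network (inner→outer):
  R'_cast iron = ln(0.0758/0.0593)/(2πk) = 0.2455/(2π·58.3) = 6.702×10^-4 m·K/W
  R'_perlite = ln(0.0951/0.0758)/(2πk) = 0.2268/(2π·0.0497) = 0.7264 m·K/W
  R'_brass = ln(0.109/0.0951)/(2πk) = 0.1364/(2π·127) = 1.710×10^-4 m·K/W
  R'_stainless steel = ln(0.124/0.109)/(2πk) = 0.1289/(2π·16.6) = 0.001236 m·K/W
ΣR = 6.702×10^-4 + 0.7264 + 1.710×10^-4 + 0.001236 = 0.7285 m·K/W
Q' = ΔT/ΣR = (458 °C − 28 °C)/0.7285 = 590 W/m

Q' = 590 W/m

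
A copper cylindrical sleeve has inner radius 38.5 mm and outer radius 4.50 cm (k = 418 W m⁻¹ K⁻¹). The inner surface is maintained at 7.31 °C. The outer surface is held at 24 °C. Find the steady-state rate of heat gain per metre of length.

Q' = 2πk·ΔT/ln(r₂/r₁) = 2π × 418 × 16.69 / ln(0.0450/0.0385) = 2.81×10^5 W/m

Q' = 2.81×10^5 W/m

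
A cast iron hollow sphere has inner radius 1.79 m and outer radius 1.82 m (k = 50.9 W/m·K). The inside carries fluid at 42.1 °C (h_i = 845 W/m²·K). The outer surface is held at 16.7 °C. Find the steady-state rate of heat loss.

Series thermal resistances, inner to outer:
  R_conv,in = 1/(4πr²h) = 1/(4π·1.79²·845) = 2.939×10^-5 K/W
  R_cast iron = (1/1.79 − 1/1.82)/(4πk) = 0.009209/(4π·50.9) = 1.440×10^-5 K/W
ΣR = 2.939×10^-5 + 1.440×10^-5 = 4.379×10^-5 K/W
Q = ΔT/ΣR = (42.1 °C − 16.7 °C)/4.379×10^-5 = 5.80×10^5 W

Q = 5.80×10^5 W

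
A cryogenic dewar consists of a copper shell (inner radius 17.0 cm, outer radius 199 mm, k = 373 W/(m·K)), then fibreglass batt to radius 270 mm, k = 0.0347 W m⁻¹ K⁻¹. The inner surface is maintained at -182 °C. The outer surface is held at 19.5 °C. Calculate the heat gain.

Resistance network (inner→outer):
  R_copper = (1/0.170 − 1/0.199)/(4πk) = 0.8572/(4π·373) = 1.829×10^-4 K/W
  R_fibreglass batt = (1/0.199 − 1/0.270)/(4πk) = 1.321/(4π·0.0347) = 3.030 K/W
ΣR = 1.829×10^-4 + 3.030 = 3.030 K/W
Q = ΔT/ΣR = (-182 °C − 19.5 °C)/3.030 = -66.5 W
(Negative Q ⇒ heat flows inward; heat gain = 66.5 W.)

Q = 66.5 W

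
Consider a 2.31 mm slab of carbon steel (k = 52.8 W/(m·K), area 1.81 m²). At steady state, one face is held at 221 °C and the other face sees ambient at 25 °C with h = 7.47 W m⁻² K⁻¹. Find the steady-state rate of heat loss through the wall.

Q = 2.65 kW

Treat each layer as a resistance in series:
  R_carbon steel = L/(kA) = 0.00231/(52.8·1.81) = 2.417×10^-5 K/W
  R_conv,out = 1/(hA) = 1/(7.47·1.81) = 0.07396 K/W
ΣR = 2.417×10^-5 + 0.07396 = 0.07398 K/W
Q = ΔT/ΣR = (221 °C − 25 °C)/0.07398 = 2650 W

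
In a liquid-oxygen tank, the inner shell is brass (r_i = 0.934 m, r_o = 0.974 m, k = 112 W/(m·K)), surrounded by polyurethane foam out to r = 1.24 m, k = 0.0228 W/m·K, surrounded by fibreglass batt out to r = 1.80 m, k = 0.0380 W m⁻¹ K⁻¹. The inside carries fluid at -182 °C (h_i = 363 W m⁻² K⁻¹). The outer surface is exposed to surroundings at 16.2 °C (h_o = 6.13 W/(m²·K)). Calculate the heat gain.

Q = 153 W

Treat each layer as a resistance in series:
  R_conv,in = 1/(4πr²h) = 1/(4π·0.934²·363) = 2.513×10^-4 K/W
  R_brass = (1/0.934 − 1/0.974)/(4πk) = 0.04397/(4π·112) = 3.124×10^-5 K/W
  R_polyurethane foam = (1/0.974 − 1/1.24)/(4πk) = 0.2202/(4π·0.0228) = 0.7687 K/W
  R_fibreglass batt = (1/1.24 − 1/1.80)/(4πk) = 0.2509/(4π·0.0380) = 0.5254 K/W
  R_conv,out = 1/(4πr²h) = 1/(4π·1.80²·6.13) = 0.004007 K/W
ΣR = 2.513×10^-4 + 3.124×10^-5 + 0.7687 + 0.5254 + 0.004007 = 1.298 K/W
Q = ΔT/ΣR = (-182 °C − 16.2 °C)/1.298 = -153 W
(Negative Q ⇒ heat flows inward; heat gain = 153 W.)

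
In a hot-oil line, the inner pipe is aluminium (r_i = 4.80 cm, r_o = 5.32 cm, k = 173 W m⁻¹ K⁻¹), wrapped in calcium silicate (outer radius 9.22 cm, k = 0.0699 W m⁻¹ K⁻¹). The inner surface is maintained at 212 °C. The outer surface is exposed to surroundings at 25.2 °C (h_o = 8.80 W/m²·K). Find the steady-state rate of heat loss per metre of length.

Treat each layer as a resistance in series:
  R'_aluminium = ln(0.0532/0.0480)/(2πk) = 0.1029/(2π·173) = 9.463×10^-5 m·K/W
  R'_calcium silicate = ln(0.0922/0.0532)/(2πk) = 0.5499/(2π·0.0699) = 1.252 m·K/W
  R'_conv,out = 1/(2πr h) = 1/(2π·0.0922·8.80) = 0.1962 m·K/W
ΣR = 9.463×10^-5 + 1.252 + 0.1962 = 1.448 m·K/W
Q' = ΔT/ΣR = (212 °C − 25.2 °C)/1.448 = 129 W/m

Q' = 129 W/m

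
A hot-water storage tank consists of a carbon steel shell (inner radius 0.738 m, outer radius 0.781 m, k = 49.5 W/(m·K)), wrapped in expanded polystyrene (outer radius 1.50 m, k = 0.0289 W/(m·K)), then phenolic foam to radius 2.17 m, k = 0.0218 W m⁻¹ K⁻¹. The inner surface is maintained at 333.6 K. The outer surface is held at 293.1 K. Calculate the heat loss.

Q = 16.6 W

Treat each layer as a resistance in series:
  R_carbon steel = (1/0.738 − 1/0.781)/(4πk) = 0.07460/(4π·49.5) = 1.199×10^-4 K/W
  R_expanded polystyrene = (1/0.781 − 1/1.50)/(4πk) = 0.6137/(4π·0.0289) = 1.690 K/W
  R_phenolic foam = (1/1.50 − 1/2.17)/(4πk) = 0.2058/(4π·0.0218) = 0.7514 K/W
ΣR = 1.199×10^-4 + 1.690 + 0.7514 = 2.442 K/W
Q = ΔT/ΣR = (333.6 K − 293.1 K)/2.442 = 16.6 W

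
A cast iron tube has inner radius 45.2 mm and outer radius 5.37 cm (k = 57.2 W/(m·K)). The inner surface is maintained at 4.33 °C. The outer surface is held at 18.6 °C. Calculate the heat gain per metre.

Q' = 29.8 kW/m

Q' = 2πk·ΔT/ln(r₂/r₁) = 2π × 57.2 × 14.27 / ln(0.0537/0.0452) = 29800 W/m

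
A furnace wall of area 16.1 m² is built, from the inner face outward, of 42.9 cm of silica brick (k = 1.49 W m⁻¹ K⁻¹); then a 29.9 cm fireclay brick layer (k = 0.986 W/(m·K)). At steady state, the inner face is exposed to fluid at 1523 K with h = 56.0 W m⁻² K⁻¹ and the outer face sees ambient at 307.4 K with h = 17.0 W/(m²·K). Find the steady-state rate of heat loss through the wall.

Resistance network (inner→outer):
  R_conv,in = 1/(hA) = 1/(56.0·16.1) = 0.001109 K/W
  R_silica brick = L/(kA) = 0.429/(1.49·16.1) = 0.01788 K/W
  R_fireclay brick = L/(kA) = 0.299/(0.986·16.1) = 0.01884 K/W
  R_conv,out = 1/(hA) = 1/(17.0·16.1) = 0.003654 K/W
ΣR = 0.001109 + 0.01788 + 0.01884 + 0.003654 = 0.04148 K/W
Q = ΔT/ΣR = (1523 K − 307.4 K)/0.04148 = 29300 W

Q = 29300 W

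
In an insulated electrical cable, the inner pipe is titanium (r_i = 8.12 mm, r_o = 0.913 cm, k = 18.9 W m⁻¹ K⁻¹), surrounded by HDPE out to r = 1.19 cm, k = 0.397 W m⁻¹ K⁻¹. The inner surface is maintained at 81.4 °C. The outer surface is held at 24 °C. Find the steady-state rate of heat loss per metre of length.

Q' = 535 W/m

Series thermal resistances, inner to outer:
  R'_titanium = ln(0.00913/0.00812)/(2πk) = 0.1172/(2π·18.9) = 9.872×10^-4 m·K/W
  R'_HDPE = ln(0.0119/0.00913)/(2πk) = 0.2650/(2π·0.397) = 0.1062 m·K/W
ΣR = 9.872×10^-4 + 0.1062 = 0.1072 m·K/W
Q' = ΔT/ΣR = (81.4 °C − 24 °C)/0.1072 = 535 W/m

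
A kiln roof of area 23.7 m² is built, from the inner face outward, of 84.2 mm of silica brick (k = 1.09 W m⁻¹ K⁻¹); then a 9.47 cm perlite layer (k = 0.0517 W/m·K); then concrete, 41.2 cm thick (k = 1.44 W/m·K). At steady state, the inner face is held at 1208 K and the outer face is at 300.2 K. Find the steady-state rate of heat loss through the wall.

Resistance network (inner→outer):
  R_silica brick = L/(kA) = 0.0842/(1.09·23.7) = 0.003259 K/W
  R_perlite = L/(kA) = 0.0947/(0.0517·23.7) = 0.07729 K/W
  R_concrete = L/(kA) = 0.412/(1.44·23.7) = 0.01207 K/W
ΣR = 0.003259 + 0.07729 + 0.01207 = 0.09262 K/W
Q = ΔT/ΣR = (1208 K − 300.2 K)/0.09262 = 9800 W

Q = 9.80 kW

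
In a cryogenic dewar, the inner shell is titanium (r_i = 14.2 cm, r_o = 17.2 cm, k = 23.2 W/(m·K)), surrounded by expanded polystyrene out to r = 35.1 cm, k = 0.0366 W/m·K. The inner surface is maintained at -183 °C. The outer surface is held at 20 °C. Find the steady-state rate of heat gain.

Series thermal resistances, inner to outer:
  R_titanium = (1/0.142 − 1/0.172)/(4πk) = 1.228/(4π·23.2) = 0.004213 K/W
  R_expanded polystyrene = (1/0.172 − 1/0.351)/(4πk) = 2.965/(4π·0.0366) = 6.447 K/W
ΣR = 0.004213 + 6.447 = 6.451 K/W
Q = ΔT/ΣR = (-183 °C − 20 °C)/6.451 = -31.5 W
(Negative Q ⇒ heat flows inward; heat gain = 31.5 W.)

Q = 31.5 W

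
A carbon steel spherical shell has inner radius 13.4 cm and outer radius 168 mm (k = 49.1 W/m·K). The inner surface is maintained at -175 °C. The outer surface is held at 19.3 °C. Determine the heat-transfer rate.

Q = 4πk·ΔT/(1/r₁ − 1/r₂) = 4π × 49.1 × 194.3 / (1/0.134 − 1/0.168) = 79400 W

Q = 79400 W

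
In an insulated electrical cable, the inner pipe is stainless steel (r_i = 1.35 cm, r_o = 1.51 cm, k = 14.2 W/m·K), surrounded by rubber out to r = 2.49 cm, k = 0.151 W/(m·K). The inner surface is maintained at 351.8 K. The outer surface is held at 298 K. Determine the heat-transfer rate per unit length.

Q' = 102 W/m

Series thermal resistances, inner to outer:
  R'_stainless steel = ln(0.0151/0.0135)/(2πk) = 0.1120/(2π·14.2) = 0.001255 m·K/W
  R'_rubber = ln(0.0249/0.0151)/(2πk) = 0.5002/(2π·0.151) = 0.5272 m·K/W
ΣR = 0.001255 + 0.5272 = 0.5285 m·K/W
Q' = ΔT/ΣR = (351.8 K − 298 K)/0.5285 = 102 W/m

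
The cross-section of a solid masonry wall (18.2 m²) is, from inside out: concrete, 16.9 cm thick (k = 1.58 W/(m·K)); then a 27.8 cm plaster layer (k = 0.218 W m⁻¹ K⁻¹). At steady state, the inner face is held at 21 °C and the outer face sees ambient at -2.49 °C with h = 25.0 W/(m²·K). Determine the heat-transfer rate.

Treat each layer as a resistance in series:
  R_concrete = L/(kA) = 0.169/(1.58·18.2) = 0.005877 K/W
  R_plaster = L/(kA) = 0.278/(0.218·18.2) = 0.07007 K/W
  R_conv,out = 1/(hA) = 1/(25.0·18.2) = 0.002198 K/W
ΣR = 0.005877 + 0.07007 + 0.002198 = 0.07814 K/W
Q = ΔT/ΣR = (21 °C − -2.49 °C)/0.07814 = 301 W

Q = 301 W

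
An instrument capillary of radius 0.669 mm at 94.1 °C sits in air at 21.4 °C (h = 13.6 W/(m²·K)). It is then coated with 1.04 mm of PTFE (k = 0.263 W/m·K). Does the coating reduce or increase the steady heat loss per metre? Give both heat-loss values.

Critical radius for a cylinder: r_cr = k/h = 0.0193 m = 1.93 cm.
Outer radius after coating: r₂ = 6.69×10^-4 + 0.00104 = 0.001709 m.
Since r₁ < r_cr and r₂ ≤ r_cr, the coating moves toward the maximum at r_cr — heat loss rises.
Bare: R = 1/(2πr₁h) = 17.49 m·K/W; Q = 72.7/17.49 = 4.16 W/m.
Coated: R = R_cond + R_conv = 7.415 m·K/W; Q = 72.7/7.415 = 9.80 W/m.

increases: 4.16 → 9.80 W/m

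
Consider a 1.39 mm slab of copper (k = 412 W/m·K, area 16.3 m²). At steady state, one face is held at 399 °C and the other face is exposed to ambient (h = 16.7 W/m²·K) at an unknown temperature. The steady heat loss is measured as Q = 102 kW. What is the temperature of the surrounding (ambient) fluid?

T_out = 24.3 °C

Sum the resistances:
  R_copper = L/(kA) = 0.00139/(412·16.3) = 2.070×10^-7 K/W
  R_conv,out = 1/(hA) = 1/(16.7·16.3) = 0.003674 K/W
ΣR = 0.003674 K/W
ΔT = Q·ΣR = 1.02×10^5 × 0.003674 = 374.7 K
Heat flows outward, so T_out = T_in − ΔT = 399 − 374.7 = 24.3 °C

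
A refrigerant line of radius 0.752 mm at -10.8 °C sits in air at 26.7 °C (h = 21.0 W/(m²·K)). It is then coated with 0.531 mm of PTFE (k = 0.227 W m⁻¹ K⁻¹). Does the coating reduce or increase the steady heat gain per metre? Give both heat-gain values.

Critical radius for a cylinder: r_cr = k/h = 0.0108 m = 1.08 cm.
Outer radius after coating: r₂ = 7.52×10^-4 + 5.31×10^-4 = 0.001283 m.
Since r₁ < r_cr and r₂ ≤ r_cr, the coating moves toward the maximum at r_cr — heat gain rises.
Bare: R = 1/(2πr₁h) = 10.08 m·K/W; Q = 37.5/10.08 = 3.72 W/m.
Coated: R = R_cond + R_conv = 6.282 m·K/W; Q = 37.5/6.282 = 5.97 W/m.

increases: 3.72 → 5.97 W/m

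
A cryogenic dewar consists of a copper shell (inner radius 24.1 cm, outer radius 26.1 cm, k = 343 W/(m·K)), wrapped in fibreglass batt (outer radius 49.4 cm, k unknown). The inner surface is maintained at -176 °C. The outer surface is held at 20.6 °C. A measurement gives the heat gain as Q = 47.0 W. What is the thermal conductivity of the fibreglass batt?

ΣR = ΔT/Q = |-176 − 20.6|/47.0 = 4.183 K/W
Known resistances:
  R_copper = (1/0.241 − 1/0.261)/(4πk) = 0.3180/(4π·343) = 7.377×10^-5 K/W
R_fibreglass batt = ΣR − ΣR_known = 4.183 − 7.377×10^-5 = 4.183 K/W
(1/r₁−1/r₂)/(4πk) = 4.183 ⇒ k = 1.807/(4π·4.183) = 0.0344 W/m·K

k = 0.0344 W/m·K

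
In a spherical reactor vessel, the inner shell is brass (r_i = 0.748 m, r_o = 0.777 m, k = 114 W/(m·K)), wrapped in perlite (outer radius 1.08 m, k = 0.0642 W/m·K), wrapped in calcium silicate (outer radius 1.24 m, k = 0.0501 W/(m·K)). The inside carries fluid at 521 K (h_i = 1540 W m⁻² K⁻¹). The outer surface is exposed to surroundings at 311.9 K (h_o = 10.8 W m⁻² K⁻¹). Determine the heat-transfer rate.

Treat each layer as a resistance in series:
  R_conv,in = 1/(4πr²h) = 1/(4π·0.748²·1540) = 9.236×10^-5 K/W
  R_brass = (1/0.748 − 1/0.777)/(4πk) = 0.04990/(4π·114) = 3.483×10^-5 K/W
  R_perlite = (1/0.777 − 1/1.08)/(4πk) = 0.3611/(4π·0.0642) = 0.4476 K/W
  R_calcium silicate = (1/1.08 − 1/1.24)/(4πk) = 0.1195/(4π·0.0501) = 0.1898 K/W
  R_conv,out = 1/(4πr²h) = 1/(4π·1.24²·10.8) = 0.004792 K/W
ΣR = 9.236×10^-5 + 3.483×10^-5 + 0.4476 + 0.1898 + 0.004792 = 0.6423 K/W
Q = ΔT/ΣR = (521 K − 311.9 K)/0.6423 = 326 W

Q = 326 W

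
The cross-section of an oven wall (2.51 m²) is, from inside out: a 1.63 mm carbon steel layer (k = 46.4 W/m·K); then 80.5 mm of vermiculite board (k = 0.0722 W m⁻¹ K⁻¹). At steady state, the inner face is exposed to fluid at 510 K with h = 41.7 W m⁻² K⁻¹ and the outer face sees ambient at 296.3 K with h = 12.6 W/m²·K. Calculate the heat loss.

Q = 440 W

Resistance network (inner→outer):
  R_conv,in = 1/(hA) = 1/(41.7·2.51) = 0.009554 K/W
  R_carbon steel = L/(kA) = 0.00163/(46.4·2.51) = 1.400×10^-5 K/W
  R_vermiculite board = L/(kA) = 0.0805/(0.0722·2.51) = 0.4442 K/W
  R_conv,out = 1/(hA) = 1/(12.6·2.51) = 0.03162 K/W
ΣR = 0.009554 + 1.400×10^-5 + 0.4442 + 0.03162 = 0.4854 K/W
Q = ΔT/ΣR = (510 K − 296.3 K)/0.4854 = 440 W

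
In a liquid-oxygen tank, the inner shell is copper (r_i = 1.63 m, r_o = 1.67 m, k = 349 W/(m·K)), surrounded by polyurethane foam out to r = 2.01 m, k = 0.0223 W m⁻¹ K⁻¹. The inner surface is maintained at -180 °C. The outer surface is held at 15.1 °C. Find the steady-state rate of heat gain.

Series thermal resistances, inner to outer:
  R_copper = (1/1.63 − 1/1.67)/(4πk) = 0.01469/(4π·349) = 3.351×10^-6 K/W
  R_polyurethane foam = (1/1.67 − 1/2.01)/(4πk) = 0.1013/(4π·0.0223) = 0.3615 K/W
ΣR = 3.351×10^-6 + 0.3615 = 0.3615 K/W
Q = ΔT/ΣR = (-180 °C − 15.1 °C)/0.3615 = -540 W
(Negative Q ⇒ heat flows inward; heat gain = 540 W.)

Q = 540 W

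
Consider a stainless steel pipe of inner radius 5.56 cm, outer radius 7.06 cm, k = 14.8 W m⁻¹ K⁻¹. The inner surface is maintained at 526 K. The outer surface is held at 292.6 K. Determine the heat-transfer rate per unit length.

Q' = 90900 W/m

Q' = 2πk·ΔT/ln(r₂/r₁) = 2π × 14.8 × 233.4 / ln(0.0706/0.0556) = 90900 W/m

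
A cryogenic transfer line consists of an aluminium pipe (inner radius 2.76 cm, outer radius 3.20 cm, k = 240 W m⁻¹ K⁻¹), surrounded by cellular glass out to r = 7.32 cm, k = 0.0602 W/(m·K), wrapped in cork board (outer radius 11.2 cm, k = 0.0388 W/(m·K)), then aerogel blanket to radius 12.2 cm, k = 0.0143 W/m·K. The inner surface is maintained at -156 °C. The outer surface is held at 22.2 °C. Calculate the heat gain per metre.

Resistance network (inner→outer):
  R'_aluminium = ln(0.0320/0.0276)/(2πk) = 0.1479/(2π·240) = 9.809×10^-5 m·K/W
  R'_cellular glass = ln(0.0732/0.0320)/(2πk) = 0.8275/(2π·0.0602) = 2.188 m·K/W
  R'_cork board = ln(0.112/0.0732)/(2πk) = 0.4253/(2π·0.0388) = 1.745 m·K/W
  R'_aerogel blanket = ln(0.122/0.112)/(2πk) = 0.08552/(2π·0.0143) = 0.9518 m·K/W
ΣR = 9.809×10^-5 + 2.188 + 1.745 + 0.9518 = 4.885 m·K/W
Q' = ΔT/ΣR = (-156 °C − 22.2 °C)/4.885 = -36.5 W/m
(Negative Q' ⇒ heat flows inward; heat gain = 36.5 W/m.)

Q' = 36.5 W/m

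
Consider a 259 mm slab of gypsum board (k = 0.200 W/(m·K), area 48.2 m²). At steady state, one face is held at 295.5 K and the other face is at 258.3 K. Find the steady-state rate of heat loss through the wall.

Q = kA·ΔT/L = 0.200 × 48.2 × |295.5 K − 258.3 K| / 0.259 = 1380 W

Q = 1380 W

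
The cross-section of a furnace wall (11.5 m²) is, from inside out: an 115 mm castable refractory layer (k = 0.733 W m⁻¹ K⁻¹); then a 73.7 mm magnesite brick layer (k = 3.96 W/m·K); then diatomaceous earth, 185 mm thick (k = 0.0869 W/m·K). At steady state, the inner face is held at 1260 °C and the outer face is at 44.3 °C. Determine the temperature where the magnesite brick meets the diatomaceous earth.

Series thermal resistances, inner to outer:
  R_castable refractory = L/(kA) = 0.115/(0.733·11.5) = 0.01364 K/W
  R_magnesite brick = L/(kA) = 0.0737/(3.96·11.5) = 0.001618 K/W
  R_diatomaceous earth = L/(kA) = 0.185/(0.0869·11.5) = 0.1851 K/W
ΣR = 0.01364 + 0.001618 + 0.1851 = 0.2004 K/W
Q = ΔT/ΣR = (1260 °C − 44.3 °C)/0.2004 = 6066 W
From the inner boundary to the magnesite brick/diatomaceous earth interface, ΣR_partial = 0.01526 K/W.
T_interface = T_in − Q·ΣR_partial = 1260 °C − (6066)(0.01526) = 1167 °C

T = 1167 °C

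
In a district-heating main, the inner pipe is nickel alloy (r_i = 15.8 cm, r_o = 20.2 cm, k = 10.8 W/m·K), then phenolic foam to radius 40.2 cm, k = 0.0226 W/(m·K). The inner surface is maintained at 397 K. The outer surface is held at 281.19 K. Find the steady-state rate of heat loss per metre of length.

Series thermal resistances, inner to outer:
  R'_nickel alloy = ln(0.202/0.158)/(2πk) = 0.2457/(2π·10.8) = 0.003620 m·K/W
  R'_phenolic foam = ln(0.402/0.202)/(2πk) = 0.6882/(2π·0.0226) = 4.846 m·K/W
ΣR = 0.003620 + 4.846 = 4.850 m·K/W
Q' = ΔT/ΣR = (397 K − 281.19 K)/4.850 = 23.9 W/m

Q' = 23.9 W/m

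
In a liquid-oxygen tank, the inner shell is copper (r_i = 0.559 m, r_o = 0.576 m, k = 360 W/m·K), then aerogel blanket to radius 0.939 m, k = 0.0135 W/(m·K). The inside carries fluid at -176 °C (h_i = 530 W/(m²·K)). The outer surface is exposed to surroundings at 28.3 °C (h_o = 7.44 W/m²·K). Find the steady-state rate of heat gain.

Q = 51.5 W

Treat each layer as a resistance in series:
  R_conv,in = 1/(4πr²h) = 1/(4π·0.559²·530) = 4.805×10^-4 K/W
  R_copper = (1/0.559 − 1/0.576)/(4πk) = 0.05280/(4π·360) = 1.167×10^-5 K/W
  R_aerogel blanket = (1/0.576 − 1/0.939)/(4πk) = 0.6711/(4π·0.0135) = 3.956 K/W
  R_conv,out = 1/(4πr²h) = 1/(4π·0.939²·7.44) = 0.01213 K/W
ΣR = 4.805×10^-4 + 1.167×10^-5 + 3.956 + 0.01213 = 3.969 K/W
Q = ΔT/ΣR = (-176 °C − 28.3 °C)/3.969 = -51.5 W
(Negative Q ⇒ heat flows inward; heat gain = 51.5 W.)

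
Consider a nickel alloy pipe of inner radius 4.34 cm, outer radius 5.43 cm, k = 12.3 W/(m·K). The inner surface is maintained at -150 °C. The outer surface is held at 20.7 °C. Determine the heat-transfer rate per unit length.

Q' = 58900 W/m

Q' = 2πk·ΔT/ln(r₂/r₁) = 2π × 12.3 × 170.7 / ln(0.0543/0.0434) = 58900 W/m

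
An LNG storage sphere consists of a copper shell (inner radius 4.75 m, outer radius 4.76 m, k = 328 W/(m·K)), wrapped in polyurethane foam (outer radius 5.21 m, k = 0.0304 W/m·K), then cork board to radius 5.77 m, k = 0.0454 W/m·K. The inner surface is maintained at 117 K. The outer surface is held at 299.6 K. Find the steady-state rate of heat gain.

Q = 2280 W

Treat each layer as a resistance in series:
  R_copper = (1/4.75 − 1/4.76)/(4πk) = 4.423×10^-4/(4π·328) = 1.073×10^-7 K/W
  R_polyurethane foam = (1/4.76 − 1/5.21)/(4πk) = 0.01815/(4π·0.0304) = 0.04750 K/W
  R_cork board = (1/5.21 − 1/5.77)/(4πk) = 0.01863/(4π·0.0454) = 0.03265 K/W
ΣR = 1.073×10^-7 + 0.04750 + 0.03265 = 0.08015 K/W
Q = ΔT/ΣR = (117 K − 299.6 K)/0.08015 = -2280 W
(Negative Q ⇒ heat flows inward; heat gain = 2280 W.)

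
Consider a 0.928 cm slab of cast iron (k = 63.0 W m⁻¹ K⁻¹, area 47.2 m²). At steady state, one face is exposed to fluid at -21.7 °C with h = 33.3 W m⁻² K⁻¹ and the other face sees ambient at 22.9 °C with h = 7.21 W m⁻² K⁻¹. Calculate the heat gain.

Q = 12500 W

Treat each layer as a resistance in series:
  R_conv,in = 1/(hA) = 1/(33.3·47.2) = 6.362×10^-4 K/W
  R_cast iron = L/(kA) = 0.00928/(63.0·47.2) = 3.121×10^-6 K/W
  R_conv,out = 1/(hA) = 1/(7.21·47.2) = 0.002938 K/W
ΣR = 6.362×10^-4 + 3.121×10^-6 + 0.002938 = 0.003577 K/W
Q = ΔT/ΣR = (-21.7 °C − 22.9 °C)/0.003577 = -12500 W
(Negative Q ⇒ heat flows inward; heat gain = 12500 W.)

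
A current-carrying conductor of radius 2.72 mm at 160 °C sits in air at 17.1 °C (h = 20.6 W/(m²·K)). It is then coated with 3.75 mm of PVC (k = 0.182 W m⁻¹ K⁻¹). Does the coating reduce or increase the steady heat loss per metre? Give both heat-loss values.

Critical radius for a cylinder: r_cr = k/h = 0.00883 m = 0.883 cm.
Outer radius after coating: r₂ = 0.00272 + 0.00375 = 0.00647 m.
Since r₁ < r_cr and r₂ ≤ r_cr, the coating moves toward the maximum at r_cr — heat loss rises.
Bare: R = 1/(2πr₁h) = 2.840 m·K/W; Q = 142.9/2.840 = 50.3 W/m.
Coated: R = R_cond + R_conv = 1.952 m·K/W; Q = 142.9/1.952 = 73.2 W/m.

increases: 50.3 → 73.2 W/m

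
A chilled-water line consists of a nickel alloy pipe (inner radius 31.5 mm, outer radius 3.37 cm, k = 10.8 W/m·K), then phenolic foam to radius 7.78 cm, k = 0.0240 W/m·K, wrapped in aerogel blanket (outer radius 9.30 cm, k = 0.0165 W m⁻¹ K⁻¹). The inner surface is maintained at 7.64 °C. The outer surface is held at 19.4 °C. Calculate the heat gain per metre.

Resistance network (inner→outer):
  R'_nickel alloy = ln(0.0337/0.0315)/(2πk) = 0.06751/(2π·10.8) = 9.949×10^-4 m·K/W
  R'_phenolic foam = ln(0.0778/0.0337)/(2πk) = 0.8366/(2π·0.0240) = 5.548 m·K/W
  R'_aerogel blanket = ln(0.0930/0.0778)/(2πk) = 0.1785/(2π·0.0165) = 1.721 m·K/W
ΣR = 9.949×10^-4 + 5.548 + 1.721 = 7.270 m·K/W
Q' = ΔT/ΣR = (7.64 °C − 19.4 °C)/7.270 = -1.62 W/m
(Negative Q' ⇒ heat flows inward; heat gain = 1.62 W/m.)

Q' = 1.62 W/m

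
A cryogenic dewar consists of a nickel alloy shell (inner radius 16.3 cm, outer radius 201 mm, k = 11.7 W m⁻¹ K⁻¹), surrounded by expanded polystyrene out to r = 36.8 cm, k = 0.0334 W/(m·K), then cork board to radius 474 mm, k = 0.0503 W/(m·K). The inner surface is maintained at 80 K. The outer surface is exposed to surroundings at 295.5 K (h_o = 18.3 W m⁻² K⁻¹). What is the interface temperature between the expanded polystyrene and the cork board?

T = 262.3 K

Treat each layer as a resistance in series:
  R_nickel alloy = (1/0.163 − 1/0.201)/(4πk) = 1.160/(4π·11.7) = 0.007889 K/W
  R_expanded polystyrene = (1/0.201 − 1/0.368)/(4πk) = 2.258/(4π·0.0334) = 5.379 K/W
  R_cork board = (1/0.368 − 1/0.474)/(4πk) = 0.6077/(4π·0.0503) = 0.9614 K/W
  R_conv,out = 1/(4πr²h) = 1/(4π·0.474²·18.3) = 0.01935 K/W
ΣR = 0.007889 + 5.379 + 0.9614 + 0.01935 = 6.368 K/W
Q = ΔT/ΣR = (80 K − 295.5 K)/6.368 = -33.84 W
From the inner boundary to the expanded polystyrene/cork board interface, ΣR_partial = 5.387 K/W.
T_interface = T_in − Q·ΣR_partial = 80 K − (-33.84)(5.387) = 262.3 K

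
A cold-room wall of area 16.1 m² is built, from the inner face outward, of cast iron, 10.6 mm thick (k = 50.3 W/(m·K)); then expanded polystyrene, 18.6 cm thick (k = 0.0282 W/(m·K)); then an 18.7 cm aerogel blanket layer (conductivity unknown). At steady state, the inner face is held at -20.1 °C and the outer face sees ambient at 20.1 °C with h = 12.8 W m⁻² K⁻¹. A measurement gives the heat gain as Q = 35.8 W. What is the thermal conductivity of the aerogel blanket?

k = 0.0164 W/m·K

ΣR = ΔT/Q = |-20.1 − 20.1|/35.8 = 1.123 K/W
Known resistances:
  R_cast iron = L/(kA) = 0.0106/(50.3·16.1) = 1.309×10^-5 K/W
  R_expanded polystyrene = L/(kA) = 0.186/(0.0282·16.1) = 0.4097 K/W
  R_conv,out = 1/(hA) = 1/(12.8·16.1) = 0.004852 K/W
R_aerogel blanket = ΣR − ΣR_known = 1.123 − 0.4146 = 0.7084 K/W
L/(kA) = 0.7084 ⇒ k = 0.187/(0.7084·16.1) = 0.0164 W/m·K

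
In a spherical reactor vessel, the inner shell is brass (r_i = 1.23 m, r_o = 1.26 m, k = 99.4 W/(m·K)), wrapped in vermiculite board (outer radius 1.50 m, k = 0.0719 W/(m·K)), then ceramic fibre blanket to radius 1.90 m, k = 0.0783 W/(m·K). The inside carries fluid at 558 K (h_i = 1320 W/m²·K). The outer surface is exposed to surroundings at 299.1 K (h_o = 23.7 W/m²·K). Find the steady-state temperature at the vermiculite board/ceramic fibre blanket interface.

Resistance network (inner→outer):
  R_conv,in = 1/(4πr²h) = 1/(4π·1.23²·1320) = 3.985×10^-5 K/W
  R_brass = (1/1.23 − 1/1.26)/(4πk) = 0.01936/(4π·99.4) = 1.550×10^-5 K/W
  R_vermiculite board = (1/1.26 − 1/1.50)/(4πk) = 0.1270/(4π·0.0719) = 0.1405 K/W
  R_ceramic fibre blanket = (1/1.50 − 1/1.90)/(4πk) = 0.1404/(4π·0.0783) = 0.1426 K/W
  R_conv,out = 1/(4πr²h) = 1/(4π·1.90²·23.7) = 9.301×10^-4 K/W
ΣR = 3.985×10^-5 + 1.550×10^-5 + 0.1405 + 0.1426 + 9.301×10^-4 = 0.2841 K/W
Q = ΔT/ΣR = (558 K − 299.1 K)/0.2841 = 911.3 W
From the inner boundary to the vermiculite board/ceramic fibre blanket interface, ΣR_partial = 0.1406 K/W.
T_interface = T_in − Q·ΣR_partial = 558 K − (911.3)(0.1406) = 430 K

T = 430 K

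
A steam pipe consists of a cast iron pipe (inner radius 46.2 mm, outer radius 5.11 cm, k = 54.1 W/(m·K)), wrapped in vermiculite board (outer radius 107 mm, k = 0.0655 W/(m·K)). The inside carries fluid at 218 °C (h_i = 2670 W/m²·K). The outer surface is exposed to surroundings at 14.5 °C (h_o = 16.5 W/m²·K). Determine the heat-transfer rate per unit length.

Q' = 108 W/m

Series thermal resistances, inner to outer:
  R'_conv,in = 1/(2πr h) = 1/(2π·0.0462·2670) = 0.001290 m·K/W
  R'_cast iron = ln(0.0511/0.0462)/(2πk) = 0.1008/(2π·54.1) = 2.966×10^-4 m·K/W
  R'_vermiculite board = ln(0.107/0.0511)/(2πk) = 0.7390/(2π·0.0655) = 1.796 m·K/W
  R'_conv,out = 1/(2πr h) = 1/(2π·0.107·16.5) = 0.09015 m·K/W
ΣR = 0.001290 + 2.966×10^-4 + 1.796 + 0.09015 = 1.888 m·K/W
Q' = ΔT/ΣR = (218 °C − 14.5 °C)/1.888 = 108 W/m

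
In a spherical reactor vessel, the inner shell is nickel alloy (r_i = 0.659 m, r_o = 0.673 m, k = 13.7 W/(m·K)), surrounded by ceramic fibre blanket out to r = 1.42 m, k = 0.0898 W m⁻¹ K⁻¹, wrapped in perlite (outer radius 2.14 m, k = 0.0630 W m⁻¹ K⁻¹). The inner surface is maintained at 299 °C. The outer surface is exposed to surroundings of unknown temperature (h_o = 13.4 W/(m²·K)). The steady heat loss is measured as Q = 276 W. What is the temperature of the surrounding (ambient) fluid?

T_out = 24.8 °C

Series resistances:
  R_nickel alloy = (1/0.659 − 1/0.673)/(4πk) = 0.03157/(4π·13.7) = 1.834×10^-4 K/W
  R_ceramic fibre blanket = (1/0.673 − 1/1.42)/(4πk) = 0.7817/(4π·0.0898) = 0.6927 K/W
  R_perlite = (1/1.42 − 1/2.14)/(4πk) = 0.2369/(4π·0.0630) = 0.2993 K/W
  R_conv,out = 1/(4πr²h) = 1/(4π·2.14²·13.4) = 0.001297 K/W
ΣR = 0.9934 K/W
ΔT = Q·ΣR = 276 × 0.9934 = 274.2 K
Heat flows outward, so T_out = T_in − ΔT = 299 − 274.2 = 24.8 °C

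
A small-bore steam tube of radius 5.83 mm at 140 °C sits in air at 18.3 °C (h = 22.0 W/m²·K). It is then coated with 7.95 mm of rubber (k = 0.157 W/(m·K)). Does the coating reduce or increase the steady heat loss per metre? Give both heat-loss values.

reduces: 98.1 → 87.1 W/m

Critical radius for a cylinder: r_cr = k/h = 0.00714 m = 0.714 cm.
Outer radius after coating: r₂ = 0.00583 + 0.00795 = 0.01378 m.
r₁ < r_cr < r₂: heat loss rises to a maximum at r_cr then falls. Whether the coating helps depends on whether Q(r₂) has dropped back below Q(r₁).
Bare: R = 1/(2πr₁h) = 1.241 m·K/W; Q = 121.7/1.241 = 98.1 W/m.
Coated: R = R_cond + R_conv = 1.397 m·K/W; Q = 121.7/1.397 = 87.1 W/m.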